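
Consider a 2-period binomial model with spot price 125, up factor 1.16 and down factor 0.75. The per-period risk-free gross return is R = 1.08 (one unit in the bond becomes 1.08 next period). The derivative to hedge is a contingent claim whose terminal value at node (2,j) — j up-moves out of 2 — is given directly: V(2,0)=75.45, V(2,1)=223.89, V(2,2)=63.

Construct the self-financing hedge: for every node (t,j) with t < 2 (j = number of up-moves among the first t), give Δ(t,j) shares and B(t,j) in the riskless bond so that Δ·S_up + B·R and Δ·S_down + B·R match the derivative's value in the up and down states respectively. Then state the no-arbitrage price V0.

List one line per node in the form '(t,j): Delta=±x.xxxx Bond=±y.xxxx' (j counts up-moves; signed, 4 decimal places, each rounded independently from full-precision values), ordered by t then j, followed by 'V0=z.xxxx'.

(0,0): Delta=-1.8163 Bond=324.7838
(1,0): Delta=3.8619 Bond=-181.5617
(1,1): Delta=-2.7063 Bond=479.8157
V0=97.7446

Risk-neutral probability p* = (R−d)/(u−d) = (1.08−0.75)/(1.16−0.75) = 0.8049.
Payoff layer (t=2): V(2,0)=75.4500, V(2,1)=223.8900, V(2,2)=63.0000
(1,0): S=93.7500. Δ = (V_up−V_dn)/(S_up−S_dn) = (223.8900−75.4500)/(108.7500−70.3125) = 3.8619. V = [p*·223.8900 + (1−p*)·75.4500]/1.08 = 180.4871. B = V − Δ·S = -181.5617.
(1,1): S=145.0000. Δ = (V_up−V_dn)/(S_up−S_dn) = (63.0000−223.8900)/(168.2000−108.7500) = -2.7063. V = [p*·63.0000 + (1−p*)·223.8900]/1.08 = 87.4011. B = V − Δ·S = 479.8157.
(0,0): S=125.0000. Δ = (V_up−V_dn)/(S_up−S_dn) = (87.4011−180.4871)/(145.0000−93.7500) = -1.8163. V = [p*·87.4011 + (1−p*)·180.4871]/1.08 = 97.7446. B = V − Δ·S = 324.7838.
Root portfolio cost Δ·125+B reproduces V0=97.7446.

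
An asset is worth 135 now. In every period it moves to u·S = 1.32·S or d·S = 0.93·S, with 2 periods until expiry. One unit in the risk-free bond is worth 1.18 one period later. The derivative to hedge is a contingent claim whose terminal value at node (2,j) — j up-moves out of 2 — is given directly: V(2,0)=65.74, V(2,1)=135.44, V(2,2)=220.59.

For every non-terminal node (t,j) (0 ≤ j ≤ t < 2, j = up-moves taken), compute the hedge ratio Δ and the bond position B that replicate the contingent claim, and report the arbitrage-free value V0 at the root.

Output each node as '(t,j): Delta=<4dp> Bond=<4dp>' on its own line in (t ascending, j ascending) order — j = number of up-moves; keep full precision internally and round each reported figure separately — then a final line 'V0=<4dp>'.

(0,0): Delta=1.2813 Bond=-57.0275
(1,0): Delta=1.4235 Bond=-85.1421
(1,1): Delta=1.2252 Bond=-57.2966
V0=115.9491

Since d<R<u, set p* = (R−d)/(u−d) = 0.6410; price each node as the discounted p*-expectation of its children.
Terminal payoffs: V(2,0)=65.7400, V(2,1)=135.4400, V(2,2)=220.5900
  t=1,j=0: stock 125.5500 → up 165.7260 (V=135.4400), down 116.7615 (V=65.7400). Price 93.5758; hedge Δ=1.4235, bond B=-85.1421.
  t=1,j=1: stock 178.2000 → up 235.2240 (V=220.5900), down 165.7260 (V=135.4400). Price 161.0367; hedge Δ=1.2252, bond B=-57.2966.
  t=0,j=0: stock 135.0000 → up 178.2000 (V=161.0367), down 125.5500 (V=93.5758). Price 115.9491; hedge Δ=1.2813, bond B=-57.0275.
Each (Δ,B) replicates both successor values, so the strategy is self-financing and V0 is arbitrage-free.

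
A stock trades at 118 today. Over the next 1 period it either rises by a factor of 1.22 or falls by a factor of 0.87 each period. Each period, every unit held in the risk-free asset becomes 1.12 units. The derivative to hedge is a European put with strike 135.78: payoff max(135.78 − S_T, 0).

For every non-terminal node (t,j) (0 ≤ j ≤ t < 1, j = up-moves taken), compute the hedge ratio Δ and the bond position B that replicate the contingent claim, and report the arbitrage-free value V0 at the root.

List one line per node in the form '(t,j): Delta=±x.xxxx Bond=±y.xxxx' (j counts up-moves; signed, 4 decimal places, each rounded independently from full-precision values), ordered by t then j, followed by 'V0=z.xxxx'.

(0,0): Delta=-0.8019 Bond=103.0776
V0=8.4490

Under the risk-neutral measure, an up-move has probability p* = (R−d)/(u−d) = 0.7143 and values discount at R = 1.12.
At expiry t=1: V(1,0)=33.1200, V(1,1)=0.0000
  t=0,j=0: stock 118.0000 → up 143.9600 (V=0.0000), down 102.6600 (V=33.1200). Price 8.4490; hedge Δ=-0.8019, bond B=103.0776.
Root portfolio cost Δ·118+B reproduces V0=8.4490.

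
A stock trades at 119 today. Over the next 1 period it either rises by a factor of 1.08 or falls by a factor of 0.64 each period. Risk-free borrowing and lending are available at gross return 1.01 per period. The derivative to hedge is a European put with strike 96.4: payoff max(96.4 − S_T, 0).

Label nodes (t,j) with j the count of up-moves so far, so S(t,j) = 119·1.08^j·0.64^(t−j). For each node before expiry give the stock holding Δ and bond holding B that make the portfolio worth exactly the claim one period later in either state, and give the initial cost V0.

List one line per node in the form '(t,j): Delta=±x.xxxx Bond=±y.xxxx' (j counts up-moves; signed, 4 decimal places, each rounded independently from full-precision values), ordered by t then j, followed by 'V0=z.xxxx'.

(0,0): Delta=-0.3866 Bond=49.1881
V0=3.1881

Since d<R<u, set p* = (R−d)/(u−d) = 0.8409; price each node as the discounted p*-expectation of its children.
Terminal values V(1,·): V(1,0)=20.2400, V(1,1)=0.0000
(0,0): S=119.0000. Δ = (V_up−V_dn)/(S_up−S_dn) = (0.0000−20.2400)/(128.5200−76.1600) = -0.3866. V = [p*·0.0000 + (1−p*)·20.2400]/1.01 = 3.1881. B = V − Δ·S = 49.1881.
Self-financing check: at every node Δ·S+B equals the discounted successor values.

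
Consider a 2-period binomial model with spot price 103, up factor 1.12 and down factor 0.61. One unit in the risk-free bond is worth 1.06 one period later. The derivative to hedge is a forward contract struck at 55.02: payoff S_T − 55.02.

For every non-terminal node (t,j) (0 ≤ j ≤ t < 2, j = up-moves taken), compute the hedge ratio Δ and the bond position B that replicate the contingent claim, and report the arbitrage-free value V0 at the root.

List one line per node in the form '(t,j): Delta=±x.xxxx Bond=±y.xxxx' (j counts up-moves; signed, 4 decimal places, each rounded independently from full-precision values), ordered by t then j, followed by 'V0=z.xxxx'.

Since d<R<u, set p* = (R−d)/(u−d) = 0.8824; price each node as the discounted p*-expectation of its children.
At expiry t=2: V(2,0)=-16.6937, V(2,1)=15.3496, V(2,2)=74.1832
(1,0): S=62.8300. Δ = (V_up−V_dn)/(S_up−S_dn) = (15.3496−-16.6937)/(70.3696−38.3263) = 1.0000. V = [p*·15.3496 + (1−p*)·-16.6937]/1.06 = 10.9243. B = V − Δ·S = -51.9057.
(1,1): S=115.3600. Δ = (V_up−V_dn)/(S_up−S_dn) = (74.1832−15.3496)/(129.2032−70.3696) = 1.0000. V = [p*·74.1832 + (1−p*)·15.3496]/1.06 = 63.4543. B = V − Δ·S = -51.9057.
(0,0): S=103.0000. Δ = (V_up−V_dn)/(S_up−S_dn) = (63.4543−10.9243)/(115.3600−62.8300) = 1.0000. V = [p*·63.4543 + (1−p*)·10.9243]/1.06 = 54.0324. B = V − Δ·S = -48.9676.
Self-financing check: at every node Δ·S+B equals the discounted successor values.

(0,0): Delta=1.0000 Bond=-48.9676
(1,0): Delta=1.0000 Bond=-51.9057
(1,1): Delta=1.0000 Bond=-51.9057
V0=54.0324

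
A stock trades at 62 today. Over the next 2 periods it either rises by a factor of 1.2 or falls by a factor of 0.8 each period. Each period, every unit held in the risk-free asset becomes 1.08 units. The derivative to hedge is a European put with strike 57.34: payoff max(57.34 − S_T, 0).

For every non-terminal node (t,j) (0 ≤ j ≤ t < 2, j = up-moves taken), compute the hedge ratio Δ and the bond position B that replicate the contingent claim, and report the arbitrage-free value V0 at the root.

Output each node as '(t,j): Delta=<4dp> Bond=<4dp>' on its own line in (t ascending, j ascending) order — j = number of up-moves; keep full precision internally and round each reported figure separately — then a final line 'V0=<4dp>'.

(0,0): Delta=-0.1978 Bond=13.6265
(1,0): Delta=-0.8901 Bond=49.0556
(1,1): Delta=0.0000 Bond=0.0000
V0=1.3627

The replicating-portfolio and risk-neutral prices coincide; use p* = (1.08−0.8)/(1.2−0.8) = 0.7000 for the latter.
Terminal values V(2,·): V(2,0)=17.6600, V(2,1)=0.0000, V(2,2)=0.0000
Node (1,0) S=49.6000: V=(p*·0.0000+(1−p*)·17.6600)/1.08=4.9056; Δ=(0.0000−17.6600)/(59.5200−39.6800)=-0.8901; B=V−Δ·S=49.0556
Node (1,1) S=74.4000: V=(p*·0.0000+(1−p*)·0.0000)/1.08=0.0000; Δ=(0.0000−0.0000)/(89.2800−59.5200)=0.0000; B=V−Δ·S=0.0000
Node (0,0) S=62.0000: V=(p*·0.0000+(1−p*)·4.9056)/1.08=1.3627; Δ=(0.0000−4.9056)/(74.4000−49.6000)=-0.1978; B=V−Δ·S=13.6265
Each (Δ,B) replicates both successor values, so the strategy is self-financing and V0 is arbitrage-free.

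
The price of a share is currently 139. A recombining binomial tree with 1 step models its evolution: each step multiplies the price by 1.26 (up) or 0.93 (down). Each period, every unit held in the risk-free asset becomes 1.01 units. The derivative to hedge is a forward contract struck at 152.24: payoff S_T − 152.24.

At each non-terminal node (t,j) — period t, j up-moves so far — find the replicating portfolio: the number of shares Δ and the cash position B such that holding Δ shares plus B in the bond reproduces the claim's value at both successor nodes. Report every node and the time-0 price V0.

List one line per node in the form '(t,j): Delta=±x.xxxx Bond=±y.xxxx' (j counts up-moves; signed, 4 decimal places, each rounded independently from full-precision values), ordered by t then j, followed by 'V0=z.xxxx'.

The replicating-portfolio and risk-neutral prices coincide; use p* = (1.01−0.93)/(1.26−0.93) = 0.2424 for the latter.
Payoff layer (t=1): V(1,0)=-22.9700, V(1,1)=22.9000
  t=0,j=0: stock 139.0000 → up 175.1400 (V=22.9000), down 129.2700 (V=-22.9700). Price -11.7327; hedge Δ=1.0000, bond B=-150.7327.
Self-financing check: at every node Δ·S+B equals the discounted successor values.

(0,0): Delta=1.0000 Bond=-150.7327
V0=-11.7327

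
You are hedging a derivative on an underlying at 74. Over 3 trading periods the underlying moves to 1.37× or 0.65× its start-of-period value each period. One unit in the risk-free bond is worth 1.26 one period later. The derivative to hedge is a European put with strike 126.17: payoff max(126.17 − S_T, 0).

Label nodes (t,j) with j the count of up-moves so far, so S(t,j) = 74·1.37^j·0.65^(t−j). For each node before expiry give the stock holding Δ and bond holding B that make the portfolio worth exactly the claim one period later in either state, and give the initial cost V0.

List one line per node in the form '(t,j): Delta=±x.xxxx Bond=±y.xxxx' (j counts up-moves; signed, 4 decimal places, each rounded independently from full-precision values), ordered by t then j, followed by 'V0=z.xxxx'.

Risk-neutral probability p* = (R−d)/(u−d) = (1.26−0.65)/(1.37−0.65) = 0.8472.
Payoff layer (t=3): V(3,0)=105.8478, V(3,1)=83.3370, V(3,2)=35.8911, V(3,3)=0.0000
(2,0): S=31.2650. Δ = (V_up−V_dn)/(S_up−S_dn) = (83.3370−105.8478)/(42.8331−20.3223) = -1.0000. V = [p*·83.3370 + (1−p*)·105.8478]/1.26 = 68.8699. B = V − Δ·S = 100.1349.
(2,1): S=65.8970. Δ = (V_up−V_dn)/(S_up−S_dn) = (35.8911−83.3370)/(90.2789−42.8331) = -1.0000. V = [p*·35.8911 + (1−p*)·83.3370]/1.26 = 34.2379. B = V − Δ·S = 100.1349.
(2,2): S=138.8906. Δ = (V_up−V_dn)/(S_up−S_dn) = (0.0000−35.8911)/(190.2801−90.2789) = -0.3589. V = [p*·0.0000 + (1−p*)·35.8911]/1.26 = 4.3519. B = V − Δ·S = 54.2006.
(1,0): S=48.1000. Δ = (V_up−V_dn)/(S_up−S_dn) = (34.2379−68.8699)/(65.8970−31.2650) = -1.0000. V = [p*·34.2379 + (1−p*)·68.8699]/1.26 = 31.3722. B = V − Δ·S = 79.4722.
(1,1): S=101.3800. Δ = (V_up−V_dn)/(S_up−S_dn) = (4.3519−34.2379)/(138.8906−65.8970) = -0.4094. V = [p*·4.3519 + (1−p*)·34.2379]/1.26 = 7.0776. B = V − Δ·S = 48.5860.
(0,0): S=74.0000. Δ = (V_up−V_dn)/(S_up−S_dn) = (7.0776−31.3722)/(101.3800−48.1000) = -0.4560. V = [p*·7.0776 + (1−p*)·31.3722]/1.26 = 8.5629. B = V − Δ·S = 42.3053.
The time-0 hedge costs 8.5629, which is the no-arbitrage price.

(0,0): Delta=-0.4560 Bond=42.3053
(1,0): Delta=-1.0000 Bond=79.4722
(1,1): Delta=-0.4094 Bond=48.5860
(2,0): Delta=-1.0000 Bond=100.1349
(2,1): Delta=-1.0000 Bond=100.1349
(2,2): Delta=-0.3589 Bond=54.2006
V0=8.5629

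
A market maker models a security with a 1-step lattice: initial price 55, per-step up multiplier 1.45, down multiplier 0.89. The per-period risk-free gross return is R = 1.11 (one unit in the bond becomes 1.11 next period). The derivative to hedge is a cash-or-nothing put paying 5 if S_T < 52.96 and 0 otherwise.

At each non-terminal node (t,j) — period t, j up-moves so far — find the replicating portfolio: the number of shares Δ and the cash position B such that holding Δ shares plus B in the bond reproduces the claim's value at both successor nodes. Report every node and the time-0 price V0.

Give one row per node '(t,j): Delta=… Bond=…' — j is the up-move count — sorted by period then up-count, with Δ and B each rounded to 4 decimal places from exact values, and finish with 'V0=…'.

(0,0): Delta=-0.1623 Bond=11.6634
V0=2.7349

Under the risk-neutral measure, an up-move has probability p* = (R−d)/(u−d) = 0.3929 and values discount at R = 1.11.
Terminal payoffs: V(1,0)=5.0000, V(1,1)=0.0000
Node (0,0) S=55.0000: V=(p*·0.0000+(1−p*)·5.0000)/1.11=2.7349; Δ=(0.0000−5.0000)/(79.7500−48.9500)=-0.1623; B=V−Δ·S=11.6634
Root portfolio cost Δ·55+B reproduces V0=2.7349.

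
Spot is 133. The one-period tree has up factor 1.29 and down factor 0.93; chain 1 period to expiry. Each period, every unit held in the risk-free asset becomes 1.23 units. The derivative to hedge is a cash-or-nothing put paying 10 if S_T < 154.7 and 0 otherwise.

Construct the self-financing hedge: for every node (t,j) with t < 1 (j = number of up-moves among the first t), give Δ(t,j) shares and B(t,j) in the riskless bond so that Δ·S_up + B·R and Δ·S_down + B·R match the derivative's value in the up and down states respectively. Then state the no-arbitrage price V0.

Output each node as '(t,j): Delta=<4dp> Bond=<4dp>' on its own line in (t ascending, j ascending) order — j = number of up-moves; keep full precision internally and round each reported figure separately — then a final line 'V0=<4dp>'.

Since d<R<u, set p* = (R−d)/(u−d) = 0.8333; price each node as the discounted p*-expectation of its children.
At expiry t=1: V(1,0)=10.0000, V(1,1)=0.0000
(0,0): S=133.0000. Δ = (V_up−V_dn)/(S_up−S_dn) = (0.0000−10.0000)/(171.5700−123.6900) = -0.2089. V = [p*·0.0000 + (1−p*)·10.0000]/1.23 = 1.3550. B = V − Δ·S = 29.1328.
Root portfolio cost Δ·133+B reproduces V0=1.3550.

(0,0): Delta=-0.2089 Bond=29.1328
V0=1.3550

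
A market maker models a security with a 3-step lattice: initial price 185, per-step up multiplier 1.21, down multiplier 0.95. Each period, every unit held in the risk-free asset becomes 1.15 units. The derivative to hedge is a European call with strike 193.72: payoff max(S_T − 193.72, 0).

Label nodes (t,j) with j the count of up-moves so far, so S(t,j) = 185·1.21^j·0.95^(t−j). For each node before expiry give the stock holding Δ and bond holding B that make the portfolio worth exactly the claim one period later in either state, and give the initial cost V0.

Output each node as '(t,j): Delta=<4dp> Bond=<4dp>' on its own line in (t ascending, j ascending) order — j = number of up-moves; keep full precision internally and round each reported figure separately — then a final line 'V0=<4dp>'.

Risk-neutral probability p* = (R−d)/(u−d) = (1.15−0.95)/(1.21−0.95) = 0.7692.
Payoff layer (t=3): V(3,0)=0.0000, V(3,1)=8.3046, V(3,2)=63.5956, V(3,3)=134.0188
(2,0): S=166.9625. Δ = (V_up−V_dn)/(S_up−S_dn) = (8.3046−0.0000)/(202.0246−158.6144) = 0.1913. V = [p*·8.3046 + (1−p*)·0.0000]/1.15 = 5.5549. B = V − Δ·S = -26.3859.
(2,1): S=212.6575. Δ = (V_up−V_dn)/(S_up−S_dn) = (63.5956−8.3046)/(257.3156−202.0246) = 1.0000. V = [p*·63.5956 + (1−p*)·8.3046]/1.15 = 44.2053. B = V − Δ·S = -168.4522.
(2,2): S=270.8585. Δ = (V_up−V_dn)/(S_up−S_dn) = (134.0188−63.5956)/(327.7388−257.3156) = 1.0000. V = [p*·134.0188 + (1−p*)·63.5956]/1.15 = 102.4063. B = V − Δ·S = -168.4522.
(1,0): S=175.7500. Δ = (V_up−V_dn)/(S_up−S_dn) = (44.2053−5.5549)/(212.6575−166.9625) = 0.8458. V = [p*·44.2053 + (1−p*)·5.5549]/1.15 = 30.6835. B = V − Δ·S = -117.9719.
(1,1): S=223.8500. Δ = (V_up−V_dn)/(S_up−S_dn) = (102.4063−44.2053)/(270.8585−212.6575) = 1.0000. V = [p*·102.4063 + (1−p*)·44.2053]/1.15 = 77.3698. B = V − Δ·S = -146.4802.
(0,0): S=185.0000. Δ = (V_up−V_dn)/(S_up−S_dn) = (77.3698−30.6835)/(223.8500−175.7500) = 0.9706. V = [p*·77.3698 + (1−p*)·30.6835]/1.15 = 57.9096. B = V − Δ·S = -121.6533.
Self-financing check: at every node Δ·S+B equals the discounted successor values.

(0,0): Delta=0.9706 Bond=-121.6533
(1,0): Delta=0.8458 Bond=-117.9719
(1,1): Delta=1.0000 Bond=-146.4802
(2,0): Delta=0.1913 Bond=-26.3859
(2,1): Delta=1.0000 Bond=-168.4522
(2,2): Delta=1.0000 Bond=-168.4522
V0=57.9096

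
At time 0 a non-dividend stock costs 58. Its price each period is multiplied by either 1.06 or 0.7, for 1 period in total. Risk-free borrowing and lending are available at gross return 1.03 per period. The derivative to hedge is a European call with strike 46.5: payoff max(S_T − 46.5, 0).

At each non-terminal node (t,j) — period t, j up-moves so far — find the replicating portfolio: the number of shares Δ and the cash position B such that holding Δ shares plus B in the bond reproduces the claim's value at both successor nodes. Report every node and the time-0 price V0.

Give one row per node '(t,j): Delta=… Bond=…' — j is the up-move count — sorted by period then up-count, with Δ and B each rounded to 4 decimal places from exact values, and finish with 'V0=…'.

Risk-neutral probability p* = (R−d)/(u−d) = (1.03−0.7)/(1.06−0.7) = 0.9167.
Terminal payoffs: V(1,0)=0.0000, V(1,1)=14.9800
(0,0): S=58.0000. Δ = (V_up−V_dn)/(S_up−S_dn) = (14.9800−0.0000)/(61.4800−40.6000) = 0.7174. V = [p*·14.9800 + (1−p*)·0.0000]/1.03 = 13.3317. B = V − Δ·S = -28.2794.
Each (Δ,B) replicates both successor values, so the strategy is self-financing and V0 is arbitrage-free.

(0,0): Delta=0.7174 Bond=-28.2794
V0=13.3317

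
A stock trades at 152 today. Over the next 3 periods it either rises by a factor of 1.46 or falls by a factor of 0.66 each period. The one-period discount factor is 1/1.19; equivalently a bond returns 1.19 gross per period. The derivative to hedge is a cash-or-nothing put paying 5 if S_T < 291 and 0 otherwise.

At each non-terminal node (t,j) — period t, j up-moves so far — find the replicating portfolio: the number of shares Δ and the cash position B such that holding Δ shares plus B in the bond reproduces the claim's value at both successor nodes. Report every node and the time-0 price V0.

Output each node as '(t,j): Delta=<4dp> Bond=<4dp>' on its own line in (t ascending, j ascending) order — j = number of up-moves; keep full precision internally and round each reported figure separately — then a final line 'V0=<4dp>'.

Risk-neutral probability p* = (R−d)/(u−d) = (1.19−0.66)/(1.46−0.66) = 0.6625.
At expiry t=3: V(3,0)=5.0000, V(3,1)=5.0000, V(3,2)=5.0000, V(3,3)=0.0000
(2,0): S=66.2112. Δ = (V_up−V_dn)/(S_up−S_dn) = (5.0000−5.0000)/(96.6684−43.6994) = 0.0000. V = [p*·5.0000 + (1−p*)·5.0000]/1.19 = 4.2017. B = V − Δ·S = 4.2017.
(2,1): S=146.4672. Δ = (V_up−V_dn)/(S_up−S_dn) = (5.0000−5.0000)/(213.8421−96.6684) = 0.0000. V = [p*·5.0000 + (1−p*)·5.0000]/1.19 = 4.2017. B = V − Δ·S = 4.2017.
(2,2): S=324.0032. Δ = (V_up−V_dn)/(S_up−S_dn) = (0.0000−5.0000)/(473.0447−213.8421) = -0.0193. V = [p*·0.0000 + (1−p*)·5.0000]/1.19 = 1.4181. B = V − Δ·S = 7.6681.
(1,0): S=100.3200. Δ = (V_up−V_dn)/(S_up−S_dn) = (4.2017−4.2017)/(146.4672−66.2112) = 0.0000. V = [p*·4.2017 + (1−p*)·4.2017]/1.19 = 3.5308. B = V − Δ·S = 3.5308.
(1,1): S=221.9200. Δ = (V_up−V_dn)/(S_up−S_dn) = (1.4181−4.2017)/(324.0032−146.4672) = -0.0157. V = [p*·1.4181 + (1−p*)·4.2017]/1.19 = 1.9811. B = V − Δ·S = 5.4606.
(0,0): S=152.0000. Δ = (V_up−V_dn)/(S_up−S_dn) = (1.9811−3.5308)/(221.9200−100.3200) = -0.0127. V = [p*·1.9811 + (1−p*)·3.5308]/1.19 = 2.1043. B = V − Δ·S = 4.0415.
Check: Δ(0,0)·S0 + B(0,0) = 2.1043 = V0.

(0,0): Delta=-0.0127 Bond=4.0415
(1,0): Delta=0.0000 Bond=3.5308
(1,1): Delta=-0.0157 Bond=5.4606
(2,0): Delta=0.0000 Bond=4.2017
(2,1): Delta=0.0000 Bond=4.2017
(2,2): Delta=-0.0193 Bond=7.6681
V0=2.1043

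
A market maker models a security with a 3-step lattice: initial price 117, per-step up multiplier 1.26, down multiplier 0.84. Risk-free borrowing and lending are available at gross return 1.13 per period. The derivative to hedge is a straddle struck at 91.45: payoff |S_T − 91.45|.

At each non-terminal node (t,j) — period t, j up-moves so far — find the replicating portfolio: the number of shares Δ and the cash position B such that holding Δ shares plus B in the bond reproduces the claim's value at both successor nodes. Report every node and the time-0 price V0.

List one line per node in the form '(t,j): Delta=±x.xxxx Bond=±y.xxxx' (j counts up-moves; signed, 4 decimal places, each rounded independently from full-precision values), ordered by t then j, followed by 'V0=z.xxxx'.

(0,0): Delta=0.9325 Bond=-54.5737
(1,0): Delta=0.7066 Bond=-39.4709
(1,1): Delta=1.0000 Bond=-71.6188
(2,0): Delta=-0.2750 Bond=36.4352
(2,1): Delta=1.0000 Bond=-80.9292
(2,2): Delta=1.0000 Bond=-80.9292
V0=54.5291

The replicating-portfolio and risk-neutral prices coincide; use p* = (1.13−0.84)/(1.26−0.84) = 0.6905 for the latter.
Payoff layer (t=3): V(3,0)=22.1036, V(3,1)=12.5696, V(3,2)=64.5793, V(3,3)=142.5940
(2,0): S=82.5552. Δ = (V_up−V_dn)/(S_up−S_dn) = (12.5696−22.1036)/(104.0196−69.3464) = -0.2750. V = [p*·12.5696 + (1−p*)·22.1036]/1.13 = 13.7350. B = V − Δ·S = 36.4352.
(2,1): S=123.8328. Δ = (V_up−V_dn)/(S_up−S_dn) = (64.5793−12.5696)/(156.0293−104.0196) = 1.0000. V = [p*·64.5793 + (1−p*)·12.5696]/1.13 = 42.9036. B = V − Δ·S = -80.9292.
(2,2): S=185.7492. Δ = (V_up−V_dn)/(S_up−S_dn) = (142.5940−64.5793)/(234.0440−156.0293) = 1.0000. V = [p*·142.5940 + (1−p*)·64.5793]/1.13 = 104.8200. B = V − Δ·S = -80.9292.
(1,0): S=98.2800. Δ = (V_up−V_dn)/(S_up−S_dn) = (42.9036−13.7350)/(123.8328−82.5552) = 0.7066. V = [p*·42.9036 + (1−p*)·13.7350]/1.13 = 29.9781. B = V − Δ·S = -39.4709.
(1,1): S=147.4200. Δ = (V_up−V_dn)/(S_up−S_dn) = (104.8200−42.9036)/(185.7492−123.8328) = 1.0000. V = [p*·104.8200 + (1−p*)·42.9036]/1.13 = 75.8012. B = V − Δ·S = -71.6188.
(0,0): S=117.0000. Δ = (V_up−V_dn)/(S_up−S_dn) = (75.8012−29.9781)/(147.4200−98.2800) = 0.9325. V = [p*·75.8012 + (1−p*)·29.9781]/1.13 = 54.5291. B = V − Δ·S = -54.5737.
Root portfolio cost Δ·117+B reproduces V0=54.5291.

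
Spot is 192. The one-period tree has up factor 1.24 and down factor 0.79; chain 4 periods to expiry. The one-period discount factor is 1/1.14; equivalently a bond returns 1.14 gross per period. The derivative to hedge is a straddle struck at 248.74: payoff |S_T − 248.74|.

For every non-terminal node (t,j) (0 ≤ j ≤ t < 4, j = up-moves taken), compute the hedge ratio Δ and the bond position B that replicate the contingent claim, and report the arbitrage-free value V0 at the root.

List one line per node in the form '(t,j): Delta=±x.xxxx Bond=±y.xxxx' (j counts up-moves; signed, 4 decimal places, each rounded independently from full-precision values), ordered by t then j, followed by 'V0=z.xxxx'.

(0,0): Delta=0.4659 Bond=-25.2315
(1,0): Delta=-0.4482 Bond=109.8919
(1,1): Delta=0.6323 Bond=-68.3798
(2,0): Delta=-1.0000 Bond=191.3974
(2,1): Delta=-0.3478 Bond=106.3852
(2,2): Delta=0.8107 Bond=-130.6211
(3,0): Delta=-1.0000 Bond=218.1930
(3,1): Delta=-1.0000 Bond=218.1930
(3,2): Delta=-0.2290 Bond=93.5894
(3,3): Delta=1.0000 Bond=-218.1930
V0=64.2277

Under the risk-neutral measure, an up-move has probability p* = (R−d)/(u−d) = 0.7778 and values discount at R = 1.14.
Terminal values V(4,·): V(4,0)=173.9558, V(4,1)=131.3573, V(4,2)=64.4937, V(4,3)=40.4567, V(4,4)=205.1890
Node (3,0) S=94.6635: V=(p*·131.3573+(1−p*)·173.9558)/1.14=123.5295; Δ=(131.3573−173.9558)/(117.3827−74.7842)=-1.0000; B=V−Δ·S=218.1930
Node (3,1) S=148.5857: V=(p*·64.4937+(1−p*)·131.3573)/1.14=69.6073; Δ=(64.4937−131.3573)/(184.2463−117.3827)=-1.0000; B=V−Δ·S=218.1930
Node (3,2) S=233.2232: V=(p*·40.4567+(1−p*)·64.4937)/1.14=40.1739; Δ=(40.4567−64.4937)/(289.1967−184.2463)=-0.2290; B=V−Δ·S=93.5894
Node (3,3) S=366.0718: V=(p*·205.1890+(1−p*)·40.4567)/1.14=147.8788; Δ=(205.1890−40.4567)/(453.9290−289.1967)=1.0000; B=V−Δ·S=-218.1930
Node (2,0) S=119.8272: V=(p*·69.6073+(1−p*)·123.5295)/1.14=71.5702; Δ=(69.6073−123.5295)/(148.5857−94.6635)=-1.0000; B=V−Δ·S=191.3974
Node (2,1) S=188.0832: V=(p*·40.1739+(1−p*)·69.6073)/1.14=40.9778; Δ=(40.1739−69.6073)/(233.2232−148.5857)=-0.3478; B=V−Δ·S=106.3852
Node (2,2) S=295.2192: V=(p*·147.8788+(1−p*)·40.1739)/1.14=108.7232; Δ=(147.8788−40.1739)/(366.0718−233.2232)=0.8107; B=V−Δ·S=-130.6211
Node (1,0) S=151.6800: V=(p*·40.9778+(1−p*)·71.5702)/1.14=41.9088; Δ=(40.9778−71.5702)/(188.0832−119.8272)=-0.4482; B=V−Δ·S=109.8919
Node (1,1) S=238.0800: V=(p*·108.7232+(1−p*)·40.9778)/1.14=82.1655; Δ=(108.7232−40.9778)/(295.2192−188.0832)=0.6323; B=V−Δ·S=-68.3798
Node (0,0) S=192.0000: V=(p*·82.1655+(1−p*)·41.9088)/1.14=64.2277; Δ=(82.1655−41.9088)/(238.0800−151.6800)=0.4659; B=V−Δ·S=-25.2315
The time-0 hedge costs 64.2277, which is the no-arbitrage price.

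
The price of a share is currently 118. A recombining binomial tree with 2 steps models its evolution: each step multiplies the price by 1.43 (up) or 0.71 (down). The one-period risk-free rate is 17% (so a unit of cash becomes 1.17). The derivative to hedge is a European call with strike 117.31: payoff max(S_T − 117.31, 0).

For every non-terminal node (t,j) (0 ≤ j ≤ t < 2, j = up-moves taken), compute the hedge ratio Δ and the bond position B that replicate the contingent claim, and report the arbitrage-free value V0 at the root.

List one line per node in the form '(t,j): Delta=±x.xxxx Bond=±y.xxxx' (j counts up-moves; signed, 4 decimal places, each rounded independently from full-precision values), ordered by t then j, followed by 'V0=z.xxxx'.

The replicating-portfolio and risk-neutral prices coincide; use p* = (1.17−0.71)/(1.43−0.71) = 0.6389 for the latter.
Terminal values V(2,·): V(2,0)=0.0000, V(2,1)=2.4954, V(2,2)=123.9882
  t=1,j=0: stock 83.7800 → up 119.8054 (V=2.4954), down 59.4838 (V=0.0000). Price 1.3626; hedge Δ=0.0414, bond B=-2.1032.
  t=1,j=1: stock 168.7400 → up 241.2982 (V=123.9882), down 119.8054 (V=2.4954). Price 68.4750; hedge Δ=1.0000, bond B=-100.2650.
  t=0,j=0: stock 118.0000 → up 168.7400 (V=68.4750), down 83.7800 (V=1.3626). Price 37.8120; hedge Δ=0.7899, bond B=-55.3997.
Check: Δ(0,0)·S0 + B(0,0) = 37.8120 = V0.

(0,0): Delta=0.7899 Bond=-55.3997
(1,0): Delta=0.0414 Bond=-2.1032
(1,1): Delta=1.0000 Bond=-100.2650
V0=37.8120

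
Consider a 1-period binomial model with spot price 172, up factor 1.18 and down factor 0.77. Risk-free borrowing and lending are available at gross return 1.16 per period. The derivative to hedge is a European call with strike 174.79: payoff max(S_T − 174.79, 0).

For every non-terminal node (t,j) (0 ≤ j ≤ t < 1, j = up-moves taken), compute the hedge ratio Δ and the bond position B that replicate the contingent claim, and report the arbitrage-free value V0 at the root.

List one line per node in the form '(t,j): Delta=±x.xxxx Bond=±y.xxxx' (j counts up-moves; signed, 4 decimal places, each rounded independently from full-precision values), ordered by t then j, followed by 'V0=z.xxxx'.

Under the risk-neutral measure, an up-move has probability p* = (R−d)/(u−d) = 0.9512 and values discount at R = 1.16.
Payoff layer (t=1): V(1,0)=0.0000, V(1,1)=28.1700
Node (0,0) S=172.0000: V=(p*·28.1700+(1−p*)·0.0000)/1.16=23.0999; Δ=(28.1700−0.0000)/(202.9600−132.4400)=0.3995; B=V−Δ·S=-45.6074
Root portfolio cost Δ·172+B reproduces V0=23.0999.

(0,0): Delta=0.3995 Bond=-45.6074
V0=23.0999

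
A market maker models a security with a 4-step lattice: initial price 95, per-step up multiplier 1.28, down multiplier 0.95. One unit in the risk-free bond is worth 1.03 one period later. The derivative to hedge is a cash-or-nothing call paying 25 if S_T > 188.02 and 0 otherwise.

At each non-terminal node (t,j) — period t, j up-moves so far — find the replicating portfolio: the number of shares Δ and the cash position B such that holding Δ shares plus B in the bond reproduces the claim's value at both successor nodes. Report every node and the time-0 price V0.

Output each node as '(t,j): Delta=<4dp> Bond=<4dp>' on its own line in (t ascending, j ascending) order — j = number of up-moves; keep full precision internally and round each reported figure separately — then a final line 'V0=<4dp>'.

Since d<R<u, set p* = (R−d)/(u−d) = 0.2424; price each node as the discounted p*-expectation of its children.
At expiry t=4: V(4,0)=0.0000, V(4,1)=0.0000, V(4,2)=0.0000, V(4,3)=25.0000, V(4,4)=25.0000
Node (3,0) S=81.4506: V=(p*·0.0000+(1−p*)·0.0000)/1.03=0.0000; Δ=(0.0000−0.0000)/(104.2568−77.3781)=0.0000; B=V−Δ·S=0.0000
Node (3,1) S=109.7440: V=(p*·0.0000+(1−p*)·0.0000)/1.03=0.0000; Δ=(0.0000−0.0000)/(140.4723−104.2568)=0.0000; B=V−Δ·S=0.0000
Node (3,2) S=147.8656: V=(p*·25.0000+(1−p*)·0.0000)/1.03=5.8841; Δ=(25.0000−0.0000)/(189.2680−140.4723)=0.5123; B=V−Δ·S=-69.8735
Node (3,3) S=199.2294: V=(p*·25.0000+(1−p*)·25.0000)/1.03=24.2718; Δ=(25.0000−25.0000)/(255.0137−189.2680)=0.0000; B=V−Δ·S=24.2718
Node (2,0) S=85.7375: V=(p*·0.0000+(1−p*)·0.0000)/1.03=0.0000; Δ=(0.0000−0.0000)/(109.7440−81.4506)=0.0000; B=V−Δ·S=0.0000
Node (2,1) S=115.5200: V=(p*·5.8841+(1−p*)·0.0000)/1.03=1.3849; Δ=(5.8841−0.0000)/(147.8656−109.7440)=0.1544; B=V−Δ·S=-16.4457
Node (2,2) S=155.6480: V=(p*·24.2718+(1−p*)·5.8841)/1.03=10.0405; Δ=(24.2718−5.8841)/(199.2294−147.8656)=0.3580; B=V−Δ·S=-45.6800
Node (1,0) S=90.2500: V=(p*·1.3849+(1−p*)·0.0000)/1.03=0.3260; Δ=(1.3849−0.0000)/(115.5200−85.7375)=0.0465; B=V−Δ·S=-3.8707
Node (1,1) S=121.6000: V=(p*·10.0405+(1−p*)·1.3849)/1.03=3.3818; Δ=(10.0405−1.3849)/(155.6480−115.5200)=0.2157; B=V−Δ·S=-22.8473
Node (0,0) S=95.0000: V=(p*·3.3818+(1−p*)·0.3260)/1.03=1.0357; Δ=(3.3818−0.3260)/(121.6000−90.2500)=0.0975; B=V−Δ·S=-8.2244
The time-0 hedge costs 1.0357, which is the no-arbitrage price.

(0,0): Delta=0.0975 Bond=-8.2244
(1,0): Delta=0.0465 Bond=-3.8707
(1,1): Delta=0.2157 Bond=-22.8473
(2,0): Delta=0.0000 Bond=0.0000
(2,1): Delta=0.1544 Bond=-16.4457
(2,2): Delta=0.3580 Bond=-45.6800
(3,0): Delta=0.0000 Bond=0.0000
(3,1): Delta=0.0000 Bond=0.0000
(3,2): Delta=0.5123 Bond=-69.8735
(3,3): Delta=0.0000 Bond=24.2718
V0=1.0357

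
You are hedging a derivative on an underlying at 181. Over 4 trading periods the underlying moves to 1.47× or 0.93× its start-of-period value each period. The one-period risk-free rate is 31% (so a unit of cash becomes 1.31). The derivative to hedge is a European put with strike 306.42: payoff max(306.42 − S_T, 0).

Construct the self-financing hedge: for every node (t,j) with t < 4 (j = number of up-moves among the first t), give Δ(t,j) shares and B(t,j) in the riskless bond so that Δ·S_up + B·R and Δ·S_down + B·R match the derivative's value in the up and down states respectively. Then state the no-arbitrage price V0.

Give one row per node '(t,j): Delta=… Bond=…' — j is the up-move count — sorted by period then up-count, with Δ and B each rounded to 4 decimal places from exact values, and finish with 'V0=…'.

(0,0): Delta=-0.0872 Bond=18.5371
(1,0): Delta=-0.2913 Bond=58.6267
(1,1): Delta=-0.0329 Bond=9.8233
(2,0): Delta=-0.7975 Bond=156.0545
(2,1): Delta=-0.1564 Bond=43.4312
(2,2): Delta=0.0000 Bond=0.0000
(3,0): Delta=-1.0000 Bond=233.9084
(3,1): Delta=-0.7436 Bond=192.0200
(3,2): Delta=0.0000 Bond=0.0000
(3,3): Delta=0.0000 Bond=0.0000
V0=2.7450

Risk-neutral probability p* = (R−d)/(u−d) = (1.31−0.93)/(1.47−0.93) = 0.7037.
At expiry t=4: V(4,0)=171.0226, V(4,1)=92.4047, V(4,2)=0.0000, V(4,3)=0.0000, V(4,4)=0.0000
  t=3,j=0: stock 145.5886 → up 214.0153 (V=92.4047), down 135.3974 (V=171.0226). Price 88.3198; hedge Δ=-1.0000, bond B=233.9084.
  t=3,j=1: stock 230.1239 → up 338.2822 (V=0.0000), down 214.0153 (V=92.4047). Price 20.9001; hedge Δ=-0.7436, bond B=192.0200.
  t=3,j=2: stock 363.7443 → up 534.7041 (V=0.0000), down 338.2822 (V=0.0000). Price 0.0000; hedge Δ=0.0000, bond B=0.0000.
  t=3,j=3: stock 574.9507 → up 845.1775 (V=0.0000), down 534.7041 (V=0.0000). Price 0.0000; hedge Δ=0.0000, bond B=0.0000.
  t=2,j=0: stock 156.5469 → up 230.1239 (V=20.9001), down 145.5886 (V=88.3198). Price 31.2033; hedge Δ=-0.7975, bond B=156.0545.
  t=2,j=1: stock 247.4451 → up 363.7443 (V=0.0000), down 230.1239 (V=20.9001). Price 4.7272; hedge Δ=-0.1564, bond B=43.4312.
  t=2,j=2: stock 391.1229 → up 574.9507 (V=0.0000), down 363.7443 (V=0.0000). Price 0.0000; hedge Δ=0.0000, bond B=0.0000.
  t=1,j=0: stock 168.3300 → up 247.4451 (V=4.7272), down 156.5469 (V=31.2033). Price 9.5969; hedge Δ=-0.2913, bond B=58.6267.
  t=1,j=1: stock 266.0700 → up 391.1229 (V=0.0000), down 247.4451 (V=4.7272). Price 1.0692; hedge Δ=-0.0329, bond B=9.8233.
  t=0,j=0: stock 181.0000 → up 266.0700 (V=1.0692), down 168.3300 (V=9.5969). Price 2.7450; hedge Δ=-0.0872, bond B=18.5371.
Self-financing check: at every node Δ·S+B equals the discounted successor values.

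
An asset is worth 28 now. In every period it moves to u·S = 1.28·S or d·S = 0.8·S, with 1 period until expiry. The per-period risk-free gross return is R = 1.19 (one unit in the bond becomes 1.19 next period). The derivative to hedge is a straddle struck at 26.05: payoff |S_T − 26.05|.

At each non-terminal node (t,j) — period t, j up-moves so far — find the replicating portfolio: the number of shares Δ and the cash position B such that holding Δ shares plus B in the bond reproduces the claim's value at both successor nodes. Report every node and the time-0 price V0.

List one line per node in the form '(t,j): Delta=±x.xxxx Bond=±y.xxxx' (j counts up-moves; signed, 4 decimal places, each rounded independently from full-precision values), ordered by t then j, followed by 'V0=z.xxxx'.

(0,0): Delta=0.4568 Bond=-5.5322
V0=7.2595

No-arbitrage ⇒ martingale measure with p* = (R−d)/(u−d) = 0.8125.
Payoff layer (t=1): V(1,0)=3.6500, V(1,1)=9.7900
  t=0,j=0: stock 28.0000 → up 35.8400 (V=9.7900), down 22.4000 (V=3.6500). Price 7.2595; hedge Δ=0.4568, bond B=-5.5322.
The time-0 hedge costs 7.2595, which is the no-arbitrage price.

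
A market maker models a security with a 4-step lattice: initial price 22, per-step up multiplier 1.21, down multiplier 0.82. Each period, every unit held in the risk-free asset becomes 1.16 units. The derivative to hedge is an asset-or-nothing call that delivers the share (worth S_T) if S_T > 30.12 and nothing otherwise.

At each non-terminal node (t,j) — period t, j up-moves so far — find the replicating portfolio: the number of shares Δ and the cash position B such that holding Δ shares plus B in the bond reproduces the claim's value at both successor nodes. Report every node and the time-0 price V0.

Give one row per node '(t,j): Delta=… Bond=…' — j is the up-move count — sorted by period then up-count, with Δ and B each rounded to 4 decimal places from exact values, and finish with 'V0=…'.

The replicating-portfolio and risk-neutral prices coincide; use p* = (1.16−0.82)/(1.21−0.82) = 0.8718 for the latter.
Terminal values V(4,·): V(4,0)=0.0000, V(4,1)=0.0000, V(4,2)=0.0000, V(4,3)=31.9590, V(4,4)=47.1590
(3,0): S=12.1301. Δ = (V_up−V_dn)/(S_up−S_dn) = (0.0000−0.0000)/(14.6774−9.9467) = 0.0000. V = [p*·0.0000 + (1−p*)·0.0000]/1.16 = 0.0000. B = V − Δ·S = 0.0000.
(3,1): S=17.8993. Δ = (V_up−V_dn)/(S_up−S_dn) = (0.0000−0.0000)/(21.6581−14.6774) = 0.0000. V = [p*·0.0000 + (1−p*)·0.0000]/1.16 = 0.0000. B = V − Δ·S = 0.0000.
(3,2): S=26.4124. Δ = (V_up−V_dn)/(S_up−S_dn) = (31.9590−0.0000)/(31.9590−21.6581) = 3.1026. V = [p*·31.9590 + (1−p*)·0.0000]/1.16 = 24.0187. B = V − Δ·S = -57.9274.
(3,3): S=38.9743. Δ = (V_up−V_dn)/(S_up−S_dn) = (47.1590−31.9590)/(47.1590−31.9590) = 1.0000. V = [p*·47.1590 + (1−p*)·31.9590]/1.16 = 38.9743. B = V − Δ·S = 0.0000.
(2,0): S=14.7928. Δ = (V_up−V_dn)/(S_up−S_dn) = (0.0000−0.0000)/(17.8993−12.1301) = 0.0000. V = [p*·0.0000 + (1−p*)·0.0000]/1.16 = 0.0000. B = V − Δ·S = 0.0000.
(2,1): S=21.8284. Δ = (V_up−V_dn)/(S_up−S_dn) = (24.0187−0.0000)/(26.4124−17.8993) = 2.8214. V = [p*·24.0187 + (1−p*)·0.0000]/1.16 = 18.0512. B = V − Δ·S = -43.5352.
(2,2): S=32.2102. Δ = (V_up−V_dn)/(S_up−S_dn) = (38.9743−24.0187)/(38.9743−26.4124) = 1.1906. V = [p*·38.9743 + (1−p*)·24.0187]/1.16 = 31.9456. B = V − Δ·S = -6.4022.
(1,0): S=18.0400. Δ = (V_up−V_dn)/(S_up−S_dn) = (18.0512−0.0000)/(21.8284−14.7928) = 2.5657. V = [p*·18.0512 + (1−p*)·0.0000]/1.16 = 13.5663. B = V − Δ·S = -32.7187.
(1,1): S=26.6200. Δ = (V_up−V_dn)/(S_up−S_dn) = (31.9456−18.0512)/(32.2102−21.8284) = 1.3383. V = [p*·31.9456 + (1−p*)·18.0512]/1.16 = 26.0037. B = V − Δ·S = -9.6232.
(0,0): S=22.0000. Δ = (V_up−V_dn)/(S_up−S_dn) = (26.0037−13.5663)/(26.6200−18.0400) = 1.4496. V = [p*·26.0037 + (1−p*)·13.5663]/1.16 = 21.0424. B = V − Δ·S = -10.8484.
Root portfolio cost Δ·22+B reproduces V0=21.0424.

(0,0): Delta=1.4496 Bond=-10.8484
(1,0): Delta=2.5657 Bond=-32.7187
(1,1): Delta=1.3383 Bond=-9.6232
(2,0): Delta=0.0000 Bond=0.0000
(2,1): Delta=2.8214 Bond=-43.5352
(2,2): Delta=1.1906 Bond=-6.4022
(3,0): Delta=0.0000 Bond=0.0000
(3,1): Delta=0.0000 Bond=0.0000
(3,2): Delta=3.1026 Bond=-57.9274
(3,3): Delta=1.0000 Bond=0.0000
V0=21.0424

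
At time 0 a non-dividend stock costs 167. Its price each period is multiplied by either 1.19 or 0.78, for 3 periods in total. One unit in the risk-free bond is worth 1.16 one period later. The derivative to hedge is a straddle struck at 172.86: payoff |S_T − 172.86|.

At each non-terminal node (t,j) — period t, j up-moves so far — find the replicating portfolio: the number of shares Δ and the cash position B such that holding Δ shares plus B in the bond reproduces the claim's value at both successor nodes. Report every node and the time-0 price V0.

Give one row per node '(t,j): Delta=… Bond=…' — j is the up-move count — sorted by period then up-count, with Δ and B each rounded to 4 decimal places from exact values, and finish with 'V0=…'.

(0,0): Delta=0.8422 Bond=-83.3526
(1,0): Delta=-0.6529 Bond=98.0594
(1,1): Delta=0.9196 Bond=-112.0639
(2,0): Delta=-1.0000 Bond=149.0172
(2,1): Delta=-0.6349 Bond=110.9646
(2,2): Delta=1.0000 Bond=-149.0172
V0=57.2939

No-arbitrage ⇒ martingale measure with p* = (R−d)/(u−d) = 0.9268.
Terminal values V(3,·): V(3,0)=93.6098, V(3,1)=51.9527, V(3,2)=11.6012, V(3,3)=108.5616
Node (2,0) S=101.6028: V=(p*·51.9527+(1−p*)·93.6098)/1.16=47.4144; Δ=(51.9527−93.6098)/(120.9073−79.2502)=-1.0000; B=V−Δ·S=149.0172
Node (2,1) S=155.0094: V=(p*·11.6012+(1−p*)·51.9527)/1.16=12.5463; Δ=(11.6012−51.9527)/(184.4612−120.9073)=-0.6349; B=V−Δ·S=110.9646
Node (2,2) S=236.4887: V=(p*·108.5616+(1−p*)·11.6012)/1.16=87.4715; Δ=(108.5616−11.6012)/(281.4216−184.4612)=1.0000; B=V−Δ·S=-149.0172
Node (1,0) S=130.2600: V=(p*·12.5463+(1−p*)·47.4144)/1.16=13.0152; Δ=(12.5463−47.4144)/(155.0094−101.6028)=-0.6529; B=V−Δ·S=98.0594
Node (1,1) S=198.7300: V=(p*·87.4715+(1−p*)·12.5463)/1.16=70.6803; Δ=(87.4715−12.5463)/(236.4887−155.0094)=0.9196; B=V−Δ·S=-112.0639
Node (0,0) S=167.0000: V=(p*·70.6803+(1−p*)·13.0152)/1.16=57.2939; Δ=(70.6803−13.0152)/(198.7300−130.2600)=0.8422; B=V−Δ·S=-83.3526
Root portfolio cost Δ·167+B reproduces V0=57.2939.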